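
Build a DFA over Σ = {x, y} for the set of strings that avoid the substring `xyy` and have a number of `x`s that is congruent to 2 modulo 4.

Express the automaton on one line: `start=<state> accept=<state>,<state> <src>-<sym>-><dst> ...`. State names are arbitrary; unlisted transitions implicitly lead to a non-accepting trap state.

Handle the two conditions separately and then intersect. One (4 states) tracks partial matches of the forbidden pattern `xyy`; the other (4 states) tracks the count of `x`s modulo 4. Each combined state is a pair, one component from each; accept when both components accept. After merging equivalent states the machine shrinks.
10 states suffice.
        x   y  
>  q0   q1  q0 
   q1   q2  q3 
 * q2   q4  q5 
   q3   q2  q6 
   q4   q7  q8 
 * q5   q4  q6 
   q6   q6  q6 
   q7   q1  q9 
   q8   q7  q6 
   q9   q1  q6 
(> = start, * = accepting)

start=q0 accept=q2,q5 q0-x->q1 q0-y->q0 q1-x->q2 q1-y->q3 q2-x->q4 q2-y->q5 q3-x->q2 q3-y->q6 q4-x->q7 q4-y->q8 q5-x->q4 q5-y->q6 q6-x->q6 q6-y->q6 q7-x->q1 q7-y->q9 q8-x->q7 q8-y->q6 q9-x->q1 q9-y->q6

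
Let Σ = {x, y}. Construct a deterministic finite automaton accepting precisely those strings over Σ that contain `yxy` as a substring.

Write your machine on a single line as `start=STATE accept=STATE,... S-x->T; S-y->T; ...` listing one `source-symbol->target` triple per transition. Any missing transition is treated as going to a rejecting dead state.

start=S0; accept=S3; S0-x->S0; S0-y->S1; S1-x->S2; S1-y->S1; S2-x->S0; S2-y->S3; S3-x->S3; S3-y->S3

States S0..S2 record the length of the longest prefix of `yxy` that matches the current input suffix. Reaching S3 means `yxy` has been seen, and we stay there forever. Accept from S3.
4 states suffice.
        x   y  
>  S0   S0  S1 
   S1   S2  S1 
   S2   S0  S3 
 * S3   S3  S3 
(> = start, * = accepting)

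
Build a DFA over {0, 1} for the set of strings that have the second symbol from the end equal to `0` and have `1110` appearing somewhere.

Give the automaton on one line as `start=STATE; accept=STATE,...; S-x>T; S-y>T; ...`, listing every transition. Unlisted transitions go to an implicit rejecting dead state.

start=q0; accept=q5,q6; q0-0>q0; q0-1>q1; q1-0>q0; q1-1>q2; q2-0>q0; q2-1>q3; q3-0>q4; q3-1>q3; q4-0>q5; q4-1>q6; q5-0>q5; q5-1>q6; q6-0>q4; q6-1>q3

Build one automaton per condition and run them in lockstep. The first has 7 states tracking the last 2 symbols read; the second has 5 states tracking whether and how much of `1110` has been seen. A product state is a pair (one from each), accepting exactly when both do. Equivalent product states are then merged.
With 7 states:
        0   1  
>  q0   q0  q1 
   q1   q0  q2 
   q2   q0  q3 
   q3   q4  q3 
   q4   q5  q6 
 * q5   q5  q6 
 * q6   q4  q3 
(> = start, * = accepting)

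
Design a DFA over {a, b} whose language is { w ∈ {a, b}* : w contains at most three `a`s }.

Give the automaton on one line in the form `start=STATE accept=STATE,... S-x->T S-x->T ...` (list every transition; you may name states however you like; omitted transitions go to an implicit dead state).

Only the number of `a`s matters, and only up to 4. Make a chain q0 → q1 → q2 → q3 → q4 advanced by each `a` (with q4 absorbing); every other symbol self-loops. The accepting set is {q0, q1, q2, q3}.
        a   b  
>* q0   q1  q0 
 * q1   q2  q1 
 * q2   q3  q2 
 * q3   q4  q3 
   q4   q4  q4 
(> = start, * = accepting)

start=q0 accept=q0,q1,q2,q3 q0-a->q1 q0-b->q0 q1-a->q2 q1-b->q1 q2-a->q3 q2-b->q2 q3-a->q4 q3-b->q3 q4-a->q4 q4-b->q4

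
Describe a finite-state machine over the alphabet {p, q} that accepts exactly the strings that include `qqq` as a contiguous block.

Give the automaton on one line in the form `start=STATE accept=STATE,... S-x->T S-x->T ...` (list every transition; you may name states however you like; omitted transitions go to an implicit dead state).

start=S0 accept=S3 S0-p->S0 S0-q->S1 S1-p->S0 S1-q->S2 S2-p->S0 S2-q->S3 S3-p->S3 S3-q->S3

Track how much of `qqq` has been matched so far: state S0 is no progress, S3 is the absorbing accept state reached once `qqq` has occurred. Intermediate states record partial matches; on a mismatch, fall back to the longest reusable overlap.
        p   q  
>  S0   S0  S1 
   S1   S0  S2 
   S2   S0  S3 
 * S3   S3  S3 
(> = start, * = accepting)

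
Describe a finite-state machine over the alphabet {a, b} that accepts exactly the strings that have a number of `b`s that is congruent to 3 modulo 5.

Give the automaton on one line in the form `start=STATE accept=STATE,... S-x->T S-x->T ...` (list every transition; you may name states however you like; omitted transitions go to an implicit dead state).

Keep the running count of `b`s modulo 5: each `b` advances along the cycle s0 → s1 → s2 → s3 → s4 → s0 while other symbols loop. Accept at s3.
5 states suffice.
        a   b  
>  s0   s0  s1 
   s1   s1  s2 
   s2   s2  s3 
 * s3   s3  s4 
   s4   s4  s0 
(> = start, * = accepting)

start=s0 accept=s3 s0-a->s0 s0-b->s1 s1-a->s1 s1-b->s2 s2-a->s2 s2-b->s3 s3-a->s3 s3-b->s4 s4-a->s4 s4-b->s0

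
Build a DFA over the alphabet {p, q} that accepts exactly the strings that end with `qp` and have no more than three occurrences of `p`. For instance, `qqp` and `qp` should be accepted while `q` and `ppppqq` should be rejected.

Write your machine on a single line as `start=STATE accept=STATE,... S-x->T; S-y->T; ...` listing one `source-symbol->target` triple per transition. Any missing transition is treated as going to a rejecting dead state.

start=S0; accept=S5,S8,S9; S0-p->S1; S0-q->S2; S1-p->S3; S1-q->S4; S2-p->S5; S2-q->S2; S3-p->S6; S3-q->S7; S4-p->S8; S4-q->S4; S5-p->S3; S5-q->S4; S6-p->S6; S6-q->S6; S7-p->S9; S7-q->S7; S8-p->S6; S8-q->S7; S9-p->S6; S9-q->S6

Build one automaton per condition and run them in lockstep. One (3 states) tracks how much of the suffix `qp` has currently been matched; the other (5 states) tracks the count of `p`s, saturating at 4. Each combined state is a pair, one component from each; accept when both components accept. Minimizing collapses redundant product states.
10 states suffice.
        p   q  
>  S0   S1  S2 
   S1   S3  S4 
   S2   S5  S2 
   S3   S6  S7 
   S4   S8  S4 
 * S5   S3  S4 
   S6   S6  S6 
   S7   S9  S7 
 * S8   S6  S7 
 * S9   S6  S6 
(> = start, * = accepting)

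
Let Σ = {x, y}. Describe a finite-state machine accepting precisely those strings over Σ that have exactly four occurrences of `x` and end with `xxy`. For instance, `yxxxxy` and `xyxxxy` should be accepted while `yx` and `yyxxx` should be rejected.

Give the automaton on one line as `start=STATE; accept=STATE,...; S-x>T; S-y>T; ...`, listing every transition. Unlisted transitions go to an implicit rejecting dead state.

start=q0; accept=q6; q0-x>q1; q0-y>q0; q1-x>q2; q1-y>q1; q2-x>q3; q2-y>q2; q3-x>q4; q3-y>q5; q4-x>q5; q4-y>q6; q5-x>q5; q5-y>q5; q6-x>q5; q6-y>q5

Build one automaton per condition and run them in lockstep. One (6 states) tracks the count of `x`s, saturating at 5; the other (4 states) tracks how much of the suffix `xxy` has currently been matched. Each combined state is a pair, one component from each; accept when both components accept. Equivalent product states are then merged.
7 states suffice.
        x   y  
>  q0   q1  q0 
   q1   q2  q1 
   q2   q3  q2 
   q3   q4  q5 
   q4   q5  q6 
   q5   q5  q5 
 * q6   q5  q5 
(> = start, * = accepting)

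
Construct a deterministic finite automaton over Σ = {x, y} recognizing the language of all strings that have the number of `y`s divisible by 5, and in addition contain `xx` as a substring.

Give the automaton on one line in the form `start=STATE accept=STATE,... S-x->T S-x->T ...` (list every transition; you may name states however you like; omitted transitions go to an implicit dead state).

start=s0 accept=s3 s0-x->s1 s0-y->s2 s1-x->s3 s1-y->s2 s2-x->s4 s2-y->s5 s3-x->s3 s3-y->s6 s4-x->s6 s4-y->s5 s5-x->s7 s5-y->s8 s6-x->s6 s6-y->s9 s7-x->s9 s7-y->s8 s8-x->s10 s8-y->s11 s9-x->s9 s9-y->s12 s10-x->s12 s10-y->s11 s11-x->s13 s11-y->s0 s12-x->s12 s12-y->s14 s13-x->s14 s13-y->s0 s14-x->s14 s14-y->s3

Handle the two conditions separately and then intersect. The first has 5 states tracking the count of `y`s modulo 5; the second has 3 states tracking whether and how much of `xx` has been seen. A product state is a pair (one from each), accepting exactly when both do.
With 15 states:
          x    y  
>  s0     s1   s2 
   s1     s3   s2 
   s2     s4   s5 
 * s3     s3   s6 
   s4     s6   s5 
   s5     s7   s8 
   s6     s6   s9 
   s7     s9   s8 
   s8    s10  s11 
   s9     s9  s12 
   s10   s12  s11 
   s11   s13   s0 
   s12   s12  s14 
   s13   s14   s0 
   s14   s14   s3 
(> = start, * = accepting)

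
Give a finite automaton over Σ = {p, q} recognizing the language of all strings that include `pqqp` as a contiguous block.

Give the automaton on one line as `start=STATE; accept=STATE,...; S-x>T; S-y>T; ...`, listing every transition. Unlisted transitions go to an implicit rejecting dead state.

Track how much of `pqqp` has been matched so far: state s0 is no progress, s4 is the absorbing accept state reached once `pqqp` has occurred. Intermediate states record partial matches; on a mismatch, fall back to the longest reusable overlap.
With 5 states:
        p   q  
>  s0   s1  s0 
   s1   s1  s2 
   s2   s1  s3 
   s3   s4  s0 
 * s4   s4  s4 
(> = start, * = accepting)

start=s0; accept=s4; s0-p>s1; s0-q>s0; s1-p>s1; s1-q>s2; s2-p>s1; s2-q>s3; s3-p>s4; s3-q>s0; s4-p>s4; s4-q>s4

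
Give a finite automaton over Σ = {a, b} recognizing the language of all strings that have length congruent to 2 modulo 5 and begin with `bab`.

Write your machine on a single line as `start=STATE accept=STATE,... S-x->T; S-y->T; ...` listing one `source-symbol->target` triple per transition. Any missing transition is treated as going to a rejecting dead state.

start=s0; accept=s8; s0-a->s1; s0-b->s2; s1-a->s1; s1-b->s1; s2-a->s3; s2-b->s1; s3-a->s1; s3-b->s4; s4-a->s5; s4-b->s5; s5-a->s6; s5-b->s6; s6-a->s7; s6-b->s7; s7-a->s8; s7-b->s8; s8-a->s4; s8-b->s4

Handle the two conditions separately and then intersect. One (5 states) tracks the input length modulo 5; the other (5 states) tracks whether the input so far still matches the prefix `bab`. Each combined state is a pair, one component from each; accept when both components accept. After merging equivalent states the machine shrinks.
A 9-state machine:
        a   b  
>  s0   s1  s2 
   s1   s1  s1 
   s2   s3  s1 
   s3   s1  s4 
   s4   s5  s5 
   s5   s6  s6 
   s6   s7  s7 
   s7   s8  s8 
 * s8   s4  s4 
(> = start, * = accepting)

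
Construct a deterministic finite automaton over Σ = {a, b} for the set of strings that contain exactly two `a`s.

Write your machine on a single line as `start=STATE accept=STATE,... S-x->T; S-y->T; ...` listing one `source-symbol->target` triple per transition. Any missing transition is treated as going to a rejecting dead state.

start=q0; accept=q2; q0-a->q1; q0-b->q0; q1-a->q2; q1-b->q1; q2-a->q3; q2-b->q2; q3-a->q3; q3-b->q3

Count `a`s, saturating at 3: states q0 through q2 mean 0 through 2 `a`s seen; q3 means more than 2. Each `a` increments (capped at q3); other symbols loop. Accept from {q2}.
        a   b  
>  q0   q1  q0 
   q1   q2  q1 
 * q2   q3  q2 
   q3   q3  q3 
(> = start, * = accepting)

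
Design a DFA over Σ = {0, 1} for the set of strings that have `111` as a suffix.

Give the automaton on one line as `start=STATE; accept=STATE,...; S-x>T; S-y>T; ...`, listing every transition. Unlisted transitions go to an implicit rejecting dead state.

Let each state record the length of the longest suffix of the input read so far that is also a prefix of `111`. q1 means the last symbol is `1`; q2 means the last 2 symbols are `11`; q3 means the last 3 symbols are `111`. Accept only at q3, where the string currently ends in `111`.
With 4 states:
        0   1  
>  q0   q0  q1 
   q1   q0  q2 
   q2   q0  q3 
 * q3   q0  q3 
(> = start, * = accepting)

start=q0; accept=q3; q0-0>q0; q0-1>q1; q1-0>q0; q1-1>q2; q2-0>q0; q2-1>q3; q3-0>q0; q3-1>q3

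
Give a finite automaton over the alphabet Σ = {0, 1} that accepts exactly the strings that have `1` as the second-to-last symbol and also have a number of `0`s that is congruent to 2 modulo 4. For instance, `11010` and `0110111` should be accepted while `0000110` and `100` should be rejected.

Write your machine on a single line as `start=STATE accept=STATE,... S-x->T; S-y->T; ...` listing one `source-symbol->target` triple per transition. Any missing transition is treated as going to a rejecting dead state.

Handle the two conditions separately and then intersect. One (7 states) tracks the last 2 symbols read; the other (4 states) tracks the count of `0`s modulo 4. Each combined state is a pair, one component from each; accept when both components accept.
          0    1  
>  S0     S1   S2 
   S1     S3   S4 
   S2     S5   S6 
   S3     S7   S8 
   S4     S9  S10 
   S5     S3   S4 
   S6     S5   S6 
   S7    S11  S12 
   S8    S13  S14 
 * S9     S7   S8 
   S10    S9  S10 
   S11   S15  S16 
   S12   S17  S18 
   S13   S11  S12 
 * S14   S13  S14 
   S15    S3   S4 
   S16    S5   S6 
   S17   S15  S16 
   S18   S17  S18 
(> = start, * = accepting)

start=S0; accept=S9,S14; S0-0->S1; S0-1->S2; S1-0->S3; S1-1->S4; S2-0->S5; S2-1->S6; S3-0->S7; S3-1->S8; S4-0->S9; S4-1->S10; S5-0->S3; S5-1->S4; S6-0->S5; S6-1->S6; S7-0->S11; S7-1->S12; S8-0->S13; S8-1->S14; S9-0->S7; S9-1->S8; S10-0->S9; S10-1->S10; S11-0->S15; S11-1->S16; S12-0->S17; S12-1->S18; S13-0->S11; S13-1->S12; S14-0->S13; S14-1->S14; S15-0->S3; S15-1->S4; S16-0->S5; S16-1->S6; S17-0->S15; S17-1->S16; S18-0->S17; S18-1->S18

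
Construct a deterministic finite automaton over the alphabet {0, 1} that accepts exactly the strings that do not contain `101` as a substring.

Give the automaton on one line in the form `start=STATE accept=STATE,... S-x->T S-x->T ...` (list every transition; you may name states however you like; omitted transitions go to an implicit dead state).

Track partial matches of the forbidden pattern `101`. State S3 is a dead state reached once `101` has occurred; every other state accepts. S0 means no part of `101` is currently matched.
With 4 states:
        0   1  
>* S0   S0  S1 
 * S1   S2  S1 
 * S2   S0  S3 
   S3   S3  S3 
(> = start, * = accepting)

start=S0 accept=S0,S1,S2 S0-0->S0 S0-1->S1 S1-0->S2 S1-1->S1 S2-0->S0 S2-1->S3 S3-0->S3 S3-1->S3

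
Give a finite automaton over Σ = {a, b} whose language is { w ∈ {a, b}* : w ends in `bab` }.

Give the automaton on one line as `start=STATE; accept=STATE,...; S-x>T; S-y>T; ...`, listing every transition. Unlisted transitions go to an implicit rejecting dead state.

start=q0; accept=q3; q0-a>q0; q0-b>q1; q1-a>q2; q1-b>q1; q2-a>q0; q2-b>q3; q3-a>q2; q3-b>q1

Remember how much of `bab` the current input suffix matches. State q0 means no match yet; q1 means the last symbol is `b`; q2 means the last 2 symbols are `ba`; q3 means the last 3 symbols are `bab`. Only q3 accepts. On a mismatch, fall back to the longest proper suffix that is still a prefix of `bab`.
        a   b  
>  q0   q0  q1 
   q1   q2  q1 
   q2   q0  q3 
 * q3   q2  q1 
(> = start, * = accepting)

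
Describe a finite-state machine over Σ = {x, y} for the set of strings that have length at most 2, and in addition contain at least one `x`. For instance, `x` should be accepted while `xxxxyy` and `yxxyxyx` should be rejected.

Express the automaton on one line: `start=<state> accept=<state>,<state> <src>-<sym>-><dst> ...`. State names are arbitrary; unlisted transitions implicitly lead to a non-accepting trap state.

Handle the two conditions separately and then intersect. The first has 4 states tracking the input length, saturating at 3; the second has 3 states tracking the count of `x`s, saturating at 2. A product state is a pair (one from each), accepting exactly when both do. After merging equivalent states the machine shrinks.
A 5-state machine:
        x   y  
>  q0   q1  q2 
 * q1   q3  q3 
   q2   q3  q4 
 * q3   q4  q4 
   q4   q4  q4 
(> = start, * = accepting)

start=q0 accept=q1,q3 q0-x->q1 q0-y->q2 q1-x->q3 q1-y->q3 q2-x->q3 q2-y->q4 q3-x->q4 q3-y->q4 q4-x->q4 q4-y->q4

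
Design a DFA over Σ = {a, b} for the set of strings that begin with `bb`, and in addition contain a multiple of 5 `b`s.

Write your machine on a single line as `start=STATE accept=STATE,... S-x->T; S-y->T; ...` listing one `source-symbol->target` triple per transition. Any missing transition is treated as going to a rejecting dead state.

Run two small machines in parallel and take their product. The first has 4 states tracking whether the input so far still matches the prefix `bb`; the second has 5 states tracking the count of `b`s modulo 5. A product state is a pair (one from each), accepting exactly when both do.
12 states suffice.
          a    b  
>  q0     q1   q2 
   q1     q1   q3 
   q2     q3   q4 
   q3     q3   q5 
   q4     q4   q6 
   q5     q5   q7 
   q6     q6   q8 
   q7     q7   q9 
   q8     q8  q10 
   q9     q9   q1 
 * q10   q10  q11 
   q11   q11   q4 
(> = start, * = accepting)

start=q0; accept=q10; q0-a->q1; q0-b->q2; q1-a->q1; q1-b->q3; q2-a->q3; q2-b->q4; q3-a->q3; q3-b->q5; q4-a->q4; q4-b->q6; q5-a->q5; q5-b->q7; q6-a->q6; q6-b->q8; q7-a->q7; q7-b->q9; q8-a->q8; q8-b->q10; q9-a->q9; q9-b->q1; q10-a->q10; q10-b->q11; q11-a->q11; q11-b->q4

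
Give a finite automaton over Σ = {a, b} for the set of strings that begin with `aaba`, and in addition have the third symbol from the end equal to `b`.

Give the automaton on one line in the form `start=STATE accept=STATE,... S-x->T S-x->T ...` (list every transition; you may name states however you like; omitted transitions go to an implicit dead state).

Handle the two conditions separately and then intersect. The first has 6 states tracking whether the input so far still matches the prefix `aaba`; the second has 15 states tracking the last 3 symbols read. A product state is a pair (one from each), accepting exactly when both do.
24 states suffice.
          a    b  
>  s0     s1   s2 
   s1     s3   s4 
   s2     s5   s6 
   s3     s7   s8 
   s4     s9  s10 
   s5    s11  s12 
   s6    s13  s14 
   s7     s7  s15 
   s8    s16  s10 
   s9    s11  s12 
   s10   s13  s14 
   s11    s7  s15 
   s12    s9  s10 
   s13   s11  s12 
   s14   s13  s14 
   s15    s9  s10 
   s16   s17  s18 
 * s17   s19  s20 
 * s18   s16  s21 
   s19   s19  s20 
   s20   s16  s21 
   s21   s22  s23 
 * s22   s17  s18 
 * s23   s22  s23 
(> = start, * = accepting)

start=s0 accept=s17,s18,s22,s23 s0-a->s1 s0-b->s2 s1-a->s3 s1-b->s4 s2-a->s5 s2-b->s6 s3-a->s7 s3-b->s8 s4-a->s9 s4-b->s10 s5-a->s11 s5-b->s12 s6-a->s13 s6-b->s14 s7-a->s7 s7-b->s15 s8-a->s16 s8-b->s10 s9-a->s11 s9-b->s12 s10-a->s13 s10-b->s14 s11-a->s7 s11-b->s15 s12-a->s9 s12-b->s10 s13-a->s11 s13-b->s12 s14-a->s13 s14-b->s14 s15-a->s9 s15-b->s10 s16-a->s17 s16-b->s18 s17-a->s19 s17-b->s20 s18-a->s16 s18-b->s21 s19-a->s19 s19-b->s20 s20-a->s16 s20-b->s21 s21-a->s22 s21-b->s23 s22-a->s17 s22-b->s18 s23-a->s22 s23-b->s23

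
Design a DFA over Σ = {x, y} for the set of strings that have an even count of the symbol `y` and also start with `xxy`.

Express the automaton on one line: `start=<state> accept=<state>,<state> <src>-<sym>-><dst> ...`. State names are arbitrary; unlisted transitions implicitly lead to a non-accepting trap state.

Build one automaton per condition and run them in lockstep. The first has 2 states tracking the count of `y`s modulo 2; the second has 5 states tracking whether the input so far still matches the prefix `xxy`. A product state is a pair (one from each), accepting exactly when both do.
7 states suffice.
        x   y  
>  s0   s1  s2 
   s1   s3  s2 
   s2   s2  s4 
   s3   s4  s5 
   s4   s4  s2 
   s5   s5  s6 
 * s6   s6  s5 
(> = start, * = accepting)

start=s0 accept=s6 s0-x->s1 s0-y->s2 s1-x->s3 s1-y->s2 s2-x->s2 s2-y->s4 s3-x->s4 s3-y->s5 s4-x->s4 s4-y->s2 s5-x->s5 s5-y->s6 s6-x->s6 s6-y->s5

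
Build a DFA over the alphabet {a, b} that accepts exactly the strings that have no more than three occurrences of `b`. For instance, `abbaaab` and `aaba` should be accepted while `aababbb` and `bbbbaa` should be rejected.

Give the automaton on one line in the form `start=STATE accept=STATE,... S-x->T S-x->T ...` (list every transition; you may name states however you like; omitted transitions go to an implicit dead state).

Count `b`s, saturating at 4: states q0 through q3 mean 0 through 3 `b`s seen; q4 means more than 3. Each `b` increments (capped at q4); other symbols loop. Accept from {q0, q1, q2, q3}.
        a   b  
>* q0   q0  q1 
 * q1   q1  q2 
 * q2   q2  q3 
 * q3   q3  q4 
   q4   q4  q4 
(> = start, * = accepting)

start=q0 accept=q0,q1,q2,q3 q0-a->q0 q0-b->q1 q1-a->q1 q1-b->q2 q2-a->q2 q2-b->q3 q3-a->q3 q3-b->q4 q4-a->q4 q4-b->q4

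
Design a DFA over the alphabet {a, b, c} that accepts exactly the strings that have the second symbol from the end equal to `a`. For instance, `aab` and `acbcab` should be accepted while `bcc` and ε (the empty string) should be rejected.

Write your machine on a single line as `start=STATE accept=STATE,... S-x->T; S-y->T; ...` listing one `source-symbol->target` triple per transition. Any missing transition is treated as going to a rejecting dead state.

start=S0; accept=S4,S5,S6; S0-a->S1; S0-b->S2; S0-c->S3; S1-a->S4; S1-b->S5; S1-c->S6; S2-a->S7; S2-b->S8; S2-c->S9; S3-a->S10; S3-b->S11; S3-c->S12; S4-a->S4; S4-b->S5; S4-c->S6; S5-a->S7; S5-b->S8; S5-c->S9; S6-a->S10; S6-b->S11; S6-c->S12; S7-a->S4; S7-b->S5; S7-c->S6; S8-a->S7; S8-b->S8; S8-c->S9; S9-a->S10; S9-b->S11; S9-c->S12; S10-a->S4; S10-b->S5; S10-c->S6; S11-a->S7; S11-b->S8; S11-c->S9; S12-a->S10; S12-b->S11; S12-c->S12

A DFA must remember the last 2 symbols (since which symbol is second-to-last isn't known until the input ends). Use one state per possible window of the last ≤2 symbols; accept from those whose window starts with `a`.
A 13-state machine:
          a    b    c  
>  S0     S1   S2   S3 
   S1     S4   S5   S6 
   S2     S7   S8   S9 
   S3    S10  S11  S12 
 * S4     S4   S5   S6 
 * S5     S7   S8   S9 
 * S6    S10  S11  S12 
   S7     S4   S5   S6 
   S8     S7   S8   S9 
   S9    S10  S11  S12 
   S10    S4   S5   S6 
   S11    S7   S8   S9 
   S12   S10  S11  S12 
(> = start, * = accepting)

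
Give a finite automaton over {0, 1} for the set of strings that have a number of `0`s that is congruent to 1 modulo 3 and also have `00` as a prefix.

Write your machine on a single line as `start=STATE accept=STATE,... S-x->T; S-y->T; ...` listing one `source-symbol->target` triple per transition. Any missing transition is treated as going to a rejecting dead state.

start=q0; accept=q7; q0-0->q1; q0-1->q2; q1-0->q3; q1-1->q4; q2-0->q4; q2-1->q2; q3-0->q5; q3-1->q3; q4-0->q6; q4-1->q4; q5-0->q7; q5-1->q5; q6-0->q2; q6-1->q6; q7-0->q3; q7-1->q7

Handle the two conditions separately and then intersect. The first has 3 states tracking the count of `0`s modulo 3; the second has 4 states tracking whether the input so far still matches the prefix `00`. A product state is a pair (one from each), accepting exactly when both do.
        0   1  
>  q0   q1  q2 
   q1   q3  q4 
   q2   q4  q2 
   q3   q5  q3 
   q4   q6  q4 
   q5   q7  q5 
   q6   q2  q6 
 * q7   q3  q7 
(> = start, * = accepting)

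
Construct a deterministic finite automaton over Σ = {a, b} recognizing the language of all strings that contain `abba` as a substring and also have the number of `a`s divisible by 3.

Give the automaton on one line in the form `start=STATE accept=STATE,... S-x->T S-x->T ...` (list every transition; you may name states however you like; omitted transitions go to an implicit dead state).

Run two small machines in parallel and take their product. One (5 states) tracks whether and how much of `abba` has been seen; the other (3 states) tracks the count of `a`s modulo 3. Each combined state is a pair, one component from each; accept when both components accept.
A 15-state machine:
          a    b  
>  q0     q1   q0 
   q1     q2   q3 
   q2     q4   q5 
   q3     q2   q6 
   q4     q1   q7 
   q5     q4   q8 
   q6     q9  q10 
   q7     q1  q11 
   q8    q12  q13 
   q9    q12   q9 
   q10    q2  q10 
   q11   q14   q0 
 * q12   q14  q12 
   q13    q4  q13 
   q14    q9  q14 
(> = start, * = accepting)

start=q0 accept=q12 q0-a->q1 q0-b->q0 q1-a->q2 q1-b->q3 q2-a->q4 q2-b->q5 q3-a->q2 q3-b->q6 q4-a->q1 q4-b->q7 q5-a->q4 q5-b->q8 q6-a->q9 q6-b->q10 q7-a->q1 q7-b->q11 q8-a->q12 q8-b->q13 q9-a->q12 q9-b->q9 q10-a->q2 q10-b->q10 q11-a->q14 q11-b->q0 q12-a->q14 q12-b->q12 q13-a->q4 q13-b->q13 q14-a->q9 q14-b->q14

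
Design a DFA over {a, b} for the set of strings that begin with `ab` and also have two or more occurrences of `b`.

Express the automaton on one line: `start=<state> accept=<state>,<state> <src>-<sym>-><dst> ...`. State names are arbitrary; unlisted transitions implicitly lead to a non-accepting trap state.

start=q0 accept=q6,q8 q0-a->q1 q0-b->q2 q1-a->q3 q1-b->q4 q2-a->q2 q2-b->q5 q3-a->q3 q3-b->q2 q4-a->q4 q4-b->q6 q5-a->q5 q5-b->q7 q6-a->q6 q6-b->q8 q7-a->q7 q7-b->q7 q8-a->q8 q8-b->q8

Handle the two conditions separately and then intersect. The first has 4 states tracking whether the input so far still matches the prefix `ab`; the second has 4 states tracking the count of `b`s, saturating at 3. A product state is a pair (one from each), accepting exactly when both do.
9 states suffice.
        a   b  
>  q0   q1  q2 
   q1   q3  q4 
   q2   q2  q5 
   q3   q3  q2 
   q4   q4  q6 
   q5   q5  q7 
 * q6   q6  q8 
   q7   q7  q7 
 * q8   q8  q8 
(> = start, * = accepting)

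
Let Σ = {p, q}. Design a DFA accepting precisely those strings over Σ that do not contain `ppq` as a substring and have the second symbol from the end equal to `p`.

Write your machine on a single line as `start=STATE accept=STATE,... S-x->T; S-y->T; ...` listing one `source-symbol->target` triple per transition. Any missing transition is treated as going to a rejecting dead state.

start=A; accept=D,E; A-p->B; A-q->C; B-p->D; B-q->E; C-p->F; C-q->G; D-p->D; D-q->H; E-p->F; E-q->G; F-p->D; F-q->E; G-p->F; G-q->G; H-p->I; H-q->J; I-p->K; I-q->H; J-p->I; J-q->J; K-p->K; K-q->H

Handle the two conditions separately and then intersect. The first has 4 states tracking partial matches of the forbidden pattern `ppq`; the second has 7 states tracking the last 2 symbols read. A product state is a pair (one from each), accepting exactly when both do.
An 11-state machine:
       p  q 
>  A   B  C 
   B   D  E 
   C   F  G 
 * D   D  H 
 * E   F  G 
   F   D  E 
   G   F  G 
   H   I  J 
   I   K  H 
   J   I  J 
   K   K  H 
(> = start, * = accepting)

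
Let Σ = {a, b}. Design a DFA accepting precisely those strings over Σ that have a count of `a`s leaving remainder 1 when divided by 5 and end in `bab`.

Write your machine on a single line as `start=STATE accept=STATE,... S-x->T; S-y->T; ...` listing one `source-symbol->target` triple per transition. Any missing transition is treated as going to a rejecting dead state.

start=S0; accept=S9; S0-a->S1; S0-b->S2; S1-a->S3; S1-b->S4; S2-a->S5; S2-b->S2; S3-a->S6; S3-b->S7; S4-a->S8; S4-b->S4; S5-a->S3; S5-b->S9; S6-a->S10; S6-b->S11; S7-a->S12; S7-b->S7; S8-a->S6; S8-b->S13; S9-a->S8; S9-b->S4; S10-a->S0; S10-b->S14; S11-a->S15; S11-b->S11; S12-a->S10; S12-b->S16; S13-a->S12; S13-b->S7; S14-a->S17; S14-b->S14; S15-a->S0; S15-b->S18; S16-a->S15; S16-b->S11; S17-a->S1; S17-b->S19; S18-a->S17; S18-b->S14; S19-a->S5; S19-b->S2

Build one automaton per condition and run them in lockstep. The first has 5 states tracking the count of `a`s modulo 5; the second has 4 states tracking how much of the suffix `bab` has currently been matched. A product state is a pair (one from each), accepting exactly when both do.
With 20 states:
          a    b  
>  S0     S1   S2 
   S1     S3   S4 
   S2     S5   S2 
   S3     S6   S7 
   S4     S8   S4 
   S5     S3   S9 
   S6    S10  S11 
   S7    S12   S7 
   S8     S6  S13 
 * S9     S8   S4 
   S10    S0  S14 
   S11   S15  S11 
   S12   S10  S16 
   S13   S12   S7 
   S14   S17  S14 
   S15    S0  S18 
   S16   S15  S11 
   S17    S1  S19 
   S18   S17  S14 
   S19    S5   S2 
(> = start, * = accepting)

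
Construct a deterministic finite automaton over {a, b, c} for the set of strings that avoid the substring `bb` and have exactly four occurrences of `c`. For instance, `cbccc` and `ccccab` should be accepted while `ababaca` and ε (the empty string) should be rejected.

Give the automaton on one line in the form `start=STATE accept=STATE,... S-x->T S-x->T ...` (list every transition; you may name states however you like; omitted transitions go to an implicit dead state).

start=q0 accept=q9,q10 q0-a->q0 q0-b->q1 q0-c->q2 q1-a->q0 q1-b->q3 q1-c->q2 q2-a->q2 q2-b->q4 q2-c->q5 q3-a->q3 q3-b->q3 q3-c->q3 q4-a->q2 q4-b->q3 q4-c->q5 q5-a->q5 q5-b->q6 q5-c->q7 q6-a->q5 q6-b->q3 q6-c->q7 q7-a->q7 q7-b->q8 q7-c->q9 q8-a->q7 q8-b->q3 q8-c->q9 q9-a->q9 q9-b->q10 q9-c->q3 q10-a->q9 q10-b->q3 q10-c->q3

Build one automaton per condition and run them in lockstep. The first has 3 states tracking partial matches of the forbidden pattern `bb`; the second has 6 states tracking the count of `c`s, saturating at 5. A product state is a pair (one from each), accepting exactly when both do. Equivalent product states are then merged.
11 states suffice.
          a    b    c  
>  q0     q0   q1   q2 
   q1     q0   q3   q2 
   q2     q2   q4   q5 
   q3     q3   q3   q3 
   q4     q2   q3   q5 
   q5     q5   q6   q7 
   q6     q5   q3   q7 
   q7     q7   q8   q9 
   q8     q7   q3   q9 
 * q9     q9  q10   q3 
 * q10    q9   q3   q3 
(> = start, * = accepting)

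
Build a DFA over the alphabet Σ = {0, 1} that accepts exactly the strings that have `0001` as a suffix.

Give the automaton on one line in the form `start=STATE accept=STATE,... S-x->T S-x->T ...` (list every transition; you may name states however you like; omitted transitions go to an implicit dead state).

start=q0 accept=q4 q0-0->q1 q0-1->q0 q1-0->q2 q1-1->q0 q2-0->q3 q2-1->q0 q3-0->q3 q3-1->q4 q4-0->q1 q4-1->q0

Let each state record the length of the longest suffix of the input read so far that is also a prefix of `0001`. q1 means the last symbol is `0`; q2 means the last 2 symbols are `00`; q3 means the last 3 symbols are `000`; q4 means the last 4 symbols are `0001`. Accept only at q4, where the string currently ends in `0001`.
        0   1  
>  q0   q1  q0 
   q1   q2  q0 
   q2   q3  q0 
   q3   q3  q4 
 * q4   q1  q0 
(> = start, * = accepting)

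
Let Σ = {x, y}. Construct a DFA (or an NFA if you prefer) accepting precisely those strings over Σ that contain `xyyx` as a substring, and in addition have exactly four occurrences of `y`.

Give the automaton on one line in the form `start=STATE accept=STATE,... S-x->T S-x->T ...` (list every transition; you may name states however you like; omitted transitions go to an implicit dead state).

Build one automaton per condition and run them in lockstep. One (5 states) tracks whether and how much of `xyyx` has been seen; the other (6 states) tracks the count of `y`s, saturating at 5. Each combined state is a pair, one component from each; accept when both components accept. Minimizing collapses redundant product states.
16 states suffice.
          x    y  
>  q0     q1   q2 
   q1     q1   q3 
   q2     q4   q5 
   q3     q4   q6 
   q4     q4   q7 
   q5     q8   q9 
   q6    q10   q9 
   q7     q8  q11 
   q8     q8  q12 
   q9     q9   q9 
   q10   q10  q13 
   q11   q13   q9 
   q12    q9  q14 
   q13   q13  q15 
   q14   q15   q9 
 * q15   q15   q9 
(> = start, * = accepting)

start=q0 accept=q15 q0-x->q1 q0-y->q2 q1-x->q1 q1-y->q3 q2-x->q4 q2-y->q5 q3-x->q4 q3-y->q6 q4-x->q4 q4-y->q7 q5-x->q8 q5-y->q9 q6-x->q10 q6-y->q9 q7-x->q8 q7-y->q11 q8-x->q8 q8-y->q12 q9-x->q9 q9-y->q9 q10-x->q10 q10-y->q13 q11-x->q13 q11-y->q9 q12-x->q9 q12-y->q14 q13-x->q13 q13-y->q15 q14-x->q15 q14-y->q9 q15-x->q15 q15-y->q9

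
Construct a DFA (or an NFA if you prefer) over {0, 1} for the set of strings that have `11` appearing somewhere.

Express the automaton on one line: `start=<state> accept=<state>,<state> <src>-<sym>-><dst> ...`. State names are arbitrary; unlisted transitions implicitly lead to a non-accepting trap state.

Track how much of `11` has been matched so far: state q0 is no progress, q2 is the absorbing accept state reached once `11` has occurred. Intermediate states record partial matches; on a mismatch, fall back to the longest reusable overlap.
3 states suffice.
        0   1  
>  q0   q0  q1 
   q1   q0  q2 
 * q2   q2  q2 
(> = start, * = accepting)

start=q0 accept=q2 q0-0->q0 q0-1->q1 q1-0->q0 q1-1->q2 q2-0->q2 q2-1->q2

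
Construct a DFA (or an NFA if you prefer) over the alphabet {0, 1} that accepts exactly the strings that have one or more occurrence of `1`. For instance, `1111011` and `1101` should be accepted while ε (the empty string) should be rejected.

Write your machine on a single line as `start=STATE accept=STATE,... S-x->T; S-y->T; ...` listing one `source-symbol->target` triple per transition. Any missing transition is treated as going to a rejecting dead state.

start=q0; accept=q1,q2; q0-0->q0; q0-1->q1; q1-0->q1; q1-1->q2; q2-0->q2; q2-1->q2

Only the number of `1`s matters, and only up to 2. Make a chain q0 → q1 → q2 advanced by each `1` (with q2 absorbing); every other symbol self-loops. The accepting set is {q1, q2}.
3 states suffice.
        0   1  
>  q0   q0  q1 
 * q1   q1  q2 
 * q2   q2  q2 
(> = start, * = accepting)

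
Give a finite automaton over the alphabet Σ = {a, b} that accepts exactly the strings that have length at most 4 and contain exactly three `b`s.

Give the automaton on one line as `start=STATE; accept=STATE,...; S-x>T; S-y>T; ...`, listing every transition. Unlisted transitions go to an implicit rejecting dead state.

start=s0; accept=s9,s13; s0-a>s1; s0-b>s2; s1-a>s3; s1-b>s4; s2-a>s4; s2-b>s5; s3-a>s6; s3-b>s7; s4-a>s7; s4-b>s8; s5-a>s8; s5-b>s9; s6-a>s10; s6-b>s11; s7-a>s11; s7-b>s12; s8-a>s12; s8-b>s13; s9-a>s13; s9-b>s14; s10-a>s15; s10-b>s16; s11-a>s16; s11-b>s17; s12-a>s17; s12-b>s18; s13-a>s18; s13-b>s19; s14-a>s19; s14-b>s19; s15-a>s15; s15-b>s16; s16-a>s16; s16-b>s17; s17-a>s17; s17-b>s18; s18-a>s18; s18-b>s19; s19-a>s19; s19-b>s19

Handle the two conditions separately and then intersect. The first has 6 states tracking the input length, saturating at 5; the second has 5 states tracking the count of `b`s, saturating at 4. A product state is a pair (one from each), accepting exactly when both do.
20 states suffice.
          a    b  
>  s0     s1   s2 
   s1     s3   s4 
   s2     s4   s5 
   s3     s6   s7 
   s4     s7   s8 
   s5     s8   s9 
   s6    s10  s11 
   s7    s11  s12 
   s8    s12  s13 
 * s9    s13  s14 
   s10   s15  s16 
   s11   s16  s17 
   s12   s17  s18 
 * s13   s18  s19 
   s14   s19  s19 
   s15   s15  s16 
   s16   s16  s17 
   s17   s17  s18 
   s18   s18  s19 
   s19   s19  s19 
(> = start, * = accepting)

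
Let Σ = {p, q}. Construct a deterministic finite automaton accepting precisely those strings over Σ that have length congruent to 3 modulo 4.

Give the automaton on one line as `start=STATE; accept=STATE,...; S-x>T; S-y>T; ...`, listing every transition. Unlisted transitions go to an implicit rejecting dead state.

start=A; accept=D; A-p>B; A-q>B; B-p>C; B-q>C; C-p>D; C-q>D; D-p>A; D-q>A

Count input length modulo 4: every symbol advances one step around the cycle A → B → C → D → A. Accept at D.
With 4 states:
       p  q 
>  A   B  B 
   B   C  C 
   C   D  D 
 * D   A  A 
(> = start, * = accepting)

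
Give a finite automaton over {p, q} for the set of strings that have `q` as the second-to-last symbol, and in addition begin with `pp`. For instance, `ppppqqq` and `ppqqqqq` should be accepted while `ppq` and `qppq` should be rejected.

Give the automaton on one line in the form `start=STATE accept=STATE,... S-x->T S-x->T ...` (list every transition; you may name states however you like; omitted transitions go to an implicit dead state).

start=S0 accept=S5,S6 S0-p->S1 S0-q->S2 S1-p->S3 S1-q->S2 S2-p->S2 S2-q->S2 S3-p->S3 S3-q->S4 S4-p->S5 S4-q->S6 S5-p->S3 S5-q->S4 S6-p->S5 S6-q->S6

Build one automaton per condition and run them in lockstep. The first has 7 states tracking the last 2 symbols read; the second has 4 states tracking whether the input so far still matches the prefix `pp`. A product state is a pair (one from each), accepting exactly when both do. Minimizing collapses redundant product states.
7 states suffice.
        p   q  
>  S0   S1  S2 
   S1   S3  S2 
   S2   S2  S2 
   S3   S3  S4 
   S4   S5  S6 
 * S5   S3  S4 
 * S6   S5  S6 
(> = start, * = accepting)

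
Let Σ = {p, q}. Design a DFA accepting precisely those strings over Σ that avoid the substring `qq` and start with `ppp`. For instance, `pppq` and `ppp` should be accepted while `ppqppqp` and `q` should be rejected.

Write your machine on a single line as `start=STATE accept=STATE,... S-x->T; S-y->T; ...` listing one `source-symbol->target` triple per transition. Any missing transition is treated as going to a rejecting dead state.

start=S0; accept=S4,S5; S0-p->S1; S0-q->S2; S1-p->S3; S1-q->S2; S2-p->S2; S2-q->S2; S3-p->S4; S3-q->S2; S4-p->S4; S4-q->S5; S5-p->S4; S5-q->S2

Build one automaton per condition and run them in lockstep. The first has 3 states tracking partial matches of the forbidden pattern `qq`; the second has 5 states tracking whether the input so far still matches the prefix `ppp`. A product state is a pair (one from each), accepting exactly when both do. After merging equivalent states the machine shrinks.
With 6 states:
        p   q  
>  S0   S1  S2 
   S1   S3  S2 
   S2   S2  S2 
   S3   S4  S2 
 * S4   S4  S5 
 * S5   S4  S2 
(> = start, * = accepting)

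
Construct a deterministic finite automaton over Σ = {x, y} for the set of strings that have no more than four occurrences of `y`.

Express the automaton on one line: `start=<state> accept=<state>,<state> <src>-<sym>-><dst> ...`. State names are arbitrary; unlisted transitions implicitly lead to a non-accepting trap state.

start=q0 accept=q0,q1,q2,q3,q4 q0-x->q0 q0-y->q1 q1-x->q1 q1-y->q2 q2-x->q2 q2-y->q3 q3-x->q3 q3-y->q4 q4-x->q4 q4-y->q5 q5-x->q5 q5-y->q5

Count `y`s, saturating at 5: states q0 through q4 mean 0 through 4 `y`s seen; q5 means more than 4. Each `y` increments (capped at q5); other symbols loop. Accept from {q0, q1, q2, q3, q4}.
        x   y  
>* q0   q0  q1 
 * q1   q1  q2 
 * q2   q2  q3 
 * q3   q3  q4 
 * q4   q4  q5 
   q5   q5  q5 
(> = start, * = accepting)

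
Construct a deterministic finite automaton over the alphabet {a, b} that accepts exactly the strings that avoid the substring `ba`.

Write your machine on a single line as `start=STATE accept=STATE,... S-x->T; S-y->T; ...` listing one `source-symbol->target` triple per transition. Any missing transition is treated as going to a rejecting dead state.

start=s0; accept=s0,s1; s0-a->s0; s0-b->s1; s1-a->s2; s1-b->s1; s2-a->s2; s2-b->s2

This is the complement of 'contains `ba`'. Use the same substring-matching states — s0 through s2 holding how much of `ba` has just been matched — but flip the accepting set: everything except the trap s2 accepts.
        a   b  
>* s0   s0  s1 
 * s1   s2  s1 
   s2   s2  s2 
(> = start, * = accepting)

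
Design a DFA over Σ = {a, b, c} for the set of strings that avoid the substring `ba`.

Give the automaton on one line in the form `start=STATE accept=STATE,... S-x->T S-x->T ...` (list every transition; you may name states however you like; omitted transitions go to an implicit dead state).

Track partial matches of the forbidden pattern `ba`. State S2 is a dead state reached once `ba` has occurred; every other state accepts. S0 means no part of `ba` is currently matched.
        a   b   c  
>* S0   S0  S1  S0 
 * S1   S2  S1  S0 
   S2   S2  S2  S2 
(> = start, * = accepting)

start=S0 accept=S0,S1 S0-a->S0 S0-b->S1 S0-c->S0 S1-a->S2 S1-b->S1 S1-c->S0 S2-a->S2 S2-b->S2 S2-c->S2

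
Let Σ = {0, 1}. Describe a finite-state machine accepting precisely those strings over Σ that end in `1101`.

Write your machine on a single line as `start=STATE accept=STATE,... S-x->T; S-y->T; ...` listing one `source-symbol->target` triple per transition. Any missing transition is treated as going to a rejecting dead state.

start=q0; accept=q4; q0-0->q0; q0-1->q1; q1-0->q0; q1-1->q2; q2-0->q3; q2-1->q2; q3-0->q0; q3-1->q4; q4-0->q0; q4-1->q2

Let each state record the length of the longest suffix of the input read so far that is also a prefix of `1101`. q1 means the last symbol is `1`; q2 means the last 2 symbols are `11`; q3 means the last 3 symbols are `110`; q4 means the last 4 symbols are `1101`. Accept only at q4, where the string currently ends in `1101`.
        0   1  
>  q0   q0  q1 
   q1   q0  q2 
   q2   q3  q2 
   q3   q0  q4 
 * q4   q0  q2 
(> = start, * = accepting)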